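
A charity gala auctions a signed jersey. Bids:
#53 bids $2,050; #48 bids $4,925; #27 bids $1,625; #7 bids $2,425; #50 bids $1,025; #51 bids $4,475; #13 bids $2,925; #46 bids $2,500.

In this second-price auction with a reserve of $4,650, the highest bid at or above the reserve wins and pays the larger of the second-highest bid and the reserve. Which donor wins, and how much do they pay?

#48 pays $4,650

Bids ranked: 4,925 (#48) > 4,475 (#51) > 2,925 (#13) > 2,500 (#46) > 2,425 (#7) > 2,050 (#53) > …
#48 has the top bid at or above the reserve ($4,925).
Second-highest bid $4,475 is below the reserve $4,650, so the reserve binds → payment $4,650.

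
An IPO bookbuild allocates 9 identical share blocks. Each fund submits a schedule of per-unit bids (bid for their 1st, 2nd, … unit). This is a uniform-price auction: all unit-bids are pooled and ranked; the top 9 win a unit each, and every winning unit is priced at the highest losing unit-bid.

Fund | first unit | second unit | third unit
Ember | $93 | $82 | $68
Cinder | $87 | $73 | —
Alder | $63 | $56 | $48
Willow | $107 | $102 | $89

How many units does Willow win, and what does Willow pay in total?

Merging the schedules and taking the best 9: 107 (Willow-1), 102 (Willow-2), 93 (Ember-1), 89 (Willow-3), 87 (Cinder-1), 82 (Ember-2), 73 (Cinder-2), 68 (Ember-3), 63 (Alder-1)
Highest rejected unit-bid = $56.
Willow wins 3 unit(s) at $56 each.

Willow: 3 units, pays $168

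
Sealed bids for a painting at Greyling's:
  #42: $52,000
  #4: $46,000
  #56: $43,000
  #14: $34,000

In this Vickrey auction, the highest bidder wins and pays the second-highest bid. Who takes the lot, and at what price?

#42 pays $46,000

Vickrey auction: the highest bidder wins and pays the second-highest bid.
Sorting bids: 52,000 (#42) > 46,000 (#4) > 43,000 (#56) > 34,000 (#14)
#42 is highest; pays the second-highest bid, $46,000.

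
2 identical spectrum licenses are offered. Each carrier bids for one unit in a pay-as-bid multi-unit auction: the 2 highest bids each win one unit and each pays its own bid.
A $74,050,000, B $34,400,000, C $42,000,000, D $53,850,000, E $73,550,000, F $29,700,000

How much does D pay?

Ordering the bids: 74,050,000 (A), 73,550,000 (E), 53,850,000 (D), 42,000,000 (C), …
The 2 highest are A, E.
D does not win → $0.

D pays $0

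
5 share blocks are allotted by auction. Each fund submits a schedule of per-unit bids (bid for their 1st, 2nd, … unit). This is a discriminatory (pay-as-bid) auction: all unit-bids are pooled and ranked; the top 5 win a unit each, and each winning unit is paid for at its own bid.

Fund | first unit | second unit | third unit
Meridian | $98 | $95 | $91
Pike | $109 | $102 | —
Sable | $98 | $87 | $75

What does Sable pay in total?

Merging the schedules and taking the best 5: 109 (Pike-1), 102 (Pike-2), 98 (Meridian-1), 98 (Sable-1), 95 (Meridian-2)
Next rejected bid: $91 (not a price — pay-as-bid).
Sable's winning unit-bids: 98 = $98.

Sable pays $98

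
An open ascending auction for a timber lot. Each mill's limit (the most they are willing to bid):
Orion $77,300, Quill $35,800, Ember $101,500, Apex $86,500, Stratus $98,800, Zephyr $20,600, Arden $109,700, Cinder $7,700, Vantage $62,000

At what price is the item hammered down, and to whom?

Limits in order: 109,700 (Arden) > 101,500 (Ember) > 98,800 (Stratus) > 86,500 (Apex) > 77,300 (Orion) > 62,000 (Vantage) > …
Once the price passes $101,500, only Arden is left; the hammer falls at Ember's limit of $101,500.

Arden wins at $101,500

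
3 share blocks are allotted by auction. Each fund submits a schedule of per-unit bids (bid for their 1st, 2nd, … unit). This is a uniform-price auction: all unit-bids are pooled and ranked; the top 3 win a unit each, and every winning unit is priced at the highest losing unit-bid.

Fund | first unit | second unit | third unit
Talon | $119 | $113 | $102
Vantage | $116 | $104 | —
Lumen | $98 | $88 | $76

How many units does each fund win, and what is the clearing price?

Talon 2, Vantage 1; clearing price $104

Pooled unit-bids ranked (top 3): 119 (Talon-1), 116 (Vantage-1), 113 (Talon-2)
Highest rejected unit-bid = $104.
Allocation: Talon 2, Vantage 1.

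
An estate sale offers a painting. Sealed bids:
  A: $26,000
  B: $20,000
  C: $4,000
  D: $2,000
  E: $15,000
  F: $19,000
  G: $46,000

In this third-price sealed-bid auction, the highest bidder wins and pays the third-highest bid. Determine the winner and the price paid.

G pays $20,000

Third-price sealed-bid auction: the highest bidder wins and pays the third-highest bid.
Bids ranked: 46,000 (G) > 26,000 (A) > 20,000 (B) > 19,000 (F) > 15,000 (E) > 4,000 (C) > …
G is highest; pays the third-highest bid, $20,000.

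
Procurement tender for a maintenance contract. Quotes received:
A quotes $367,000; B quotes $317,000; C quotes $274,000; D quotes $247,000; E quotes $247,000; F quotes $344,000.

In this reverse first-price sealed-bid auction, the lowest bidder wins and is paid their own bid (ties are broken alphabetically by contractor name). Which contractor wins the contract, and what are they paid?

D is paid $247,000

Rule: the lowest bidder wins and is paid their own bid.
Bids in order: 247,000 (D) < 247,000 (E) < 274,000 (C) < 317,000 (B) < 344,000 (F) < 367,000 (A)
D and E tie at $247,000; tie-break gives it to D.
D is lowest → is paid own bid, $247,000.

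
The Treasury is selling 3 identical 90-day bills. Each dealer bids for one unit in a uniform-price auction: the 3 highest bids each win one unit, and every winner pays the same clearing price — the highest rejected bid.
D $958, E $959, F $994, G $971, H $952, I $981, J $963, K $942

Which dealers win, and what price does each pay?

F, I, G; each pays $963

Ordering the bids: 994 (F), 981 (I), 971 (G), 963 (J), 959 (E), …
Winners (3 units): F, I, G.
Highest unsuccessful bid: $963 → clearing price.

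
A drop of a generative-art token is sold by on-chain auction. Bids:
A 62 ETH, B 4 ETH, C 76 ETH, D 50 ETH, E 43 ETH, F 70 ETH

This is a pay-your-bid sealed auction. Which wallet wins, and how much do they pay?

Rule: the highest bidder wins and pays their own bid.
Bids in order: 76 (C) > 70 (F) > 62 (A) > 50 (D) > 43 (E) > 4 (B)
C has the highest bid and pays exactly that: 76 ETH.

C pays 76 ETH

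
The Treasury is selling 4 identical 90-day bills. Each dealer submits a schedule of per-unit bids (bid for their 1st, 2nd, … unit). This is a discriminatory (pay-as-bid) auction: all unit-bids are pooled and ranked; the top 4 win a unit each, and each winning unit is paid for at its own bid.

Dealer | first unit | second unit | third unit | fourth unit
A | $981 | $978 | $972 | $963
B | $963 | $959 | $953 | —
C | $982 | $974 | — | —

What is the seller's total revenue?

Total revenue: $3,915

All unit-bids, highest first — top 4: 982 (C-1), 981 (A-1), 978 (A-2), 974 (C-2)
Next rejected bid: $972 (not a price — pay-as-bid).
Each winning unit pays its own bid.
Revenue = 982 + 981 + 978 + 974 = $3,915.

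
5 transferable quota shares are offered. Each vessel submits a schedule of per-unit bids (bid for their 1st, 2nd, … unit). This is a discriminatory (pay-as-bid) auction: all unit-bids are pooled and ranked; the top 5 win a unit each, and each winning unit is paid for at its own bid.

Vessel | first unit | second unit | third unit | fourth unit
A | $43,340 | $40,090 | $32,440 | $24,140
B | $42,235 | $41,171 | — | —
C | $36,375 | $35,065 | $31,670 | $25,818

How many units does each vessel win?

A 2, B 2, C 1

Merging the schedules and taking the best 5: 43,340 (A-1), 42,235 (B-1), 41,171 (B-2), 40,090 (A-2), 36,375 (C-1)
Next rejected bid: $35,065 (not a price — pay-as-bid).
Allocation: A 2, B 2, C 1.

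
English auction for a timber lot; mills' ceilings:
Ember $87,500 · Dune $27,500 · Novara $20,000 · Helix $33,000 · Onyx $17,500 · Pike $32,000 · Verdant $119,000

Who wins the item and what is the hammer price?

Verdant wins at $87,500

Sorting limits: 119,000 (Verdant) > 87,500 (Ember) > 33,000 (Helix) > 32,000 (Pike) > 27,500 (Dune) > 20,000 (Novara) > …
Bidding ends when Ember exits at $87,500; Verdant takes it.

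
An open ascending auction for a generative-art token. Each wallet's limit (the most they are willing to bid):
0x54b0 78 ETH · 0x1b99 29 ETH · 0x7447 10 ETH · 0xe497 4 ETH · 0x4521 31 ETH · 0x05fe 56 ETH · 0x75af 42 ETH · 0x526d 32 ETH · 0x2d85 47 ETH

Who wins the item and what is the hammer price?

0x54b0 wins at 56 ETH

Limits in order: 78 (0x54b0) > 56 (0x05fe) > 47 (0x2d85) > 42 (0x75af) > 32 (0x526d) > 31 (0x4521) > …
0x05fe is the last rival to drop out, at 56 ETH; 0x54b0 remains and wins at that price.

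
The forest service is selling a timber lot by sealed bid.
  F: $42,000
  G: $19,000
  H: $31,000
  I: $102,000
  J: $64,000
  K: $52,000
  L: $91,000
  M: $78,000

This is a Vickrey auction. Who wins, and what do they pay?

I pays $91,000

Rule: the highest bidder wins and pays the second-highest bid.
Bids in order: 102,000 (I) > 91,000 (L) > 78,000 (M) > 64,000 (J) > 52,000 (K) > 42,000 (F) > …
I is highest; pays the second-highest bid, $91,000.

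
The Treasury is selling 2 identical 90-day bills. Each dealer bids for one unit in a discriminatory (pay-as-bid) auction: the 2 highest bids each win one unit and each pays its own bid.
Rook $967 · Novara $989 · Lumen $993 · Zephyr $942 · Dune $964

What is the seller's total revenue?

Bids ranked high→low: 993 (Lumen), 989 (Novara), 967 (Rook), 964 (Dune), …
The 2 highest are Lumen, Novara.
Total revenue = 993 + 989 = $1,982.

Total revenue: $1,982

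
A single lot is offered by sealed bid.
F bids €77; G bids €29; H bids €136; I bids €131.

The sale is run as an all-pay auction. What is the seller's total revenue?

Bids in order: 136 (H) > 131 (I) > 77 (F) > 29 (G)
H wins with the top bid; all bids are sunk regardless.
Every bidder forfeits their bid regardless of winning.
Revenue = 77 + 29 + 136 + 131 = €373.

Total revenue: €373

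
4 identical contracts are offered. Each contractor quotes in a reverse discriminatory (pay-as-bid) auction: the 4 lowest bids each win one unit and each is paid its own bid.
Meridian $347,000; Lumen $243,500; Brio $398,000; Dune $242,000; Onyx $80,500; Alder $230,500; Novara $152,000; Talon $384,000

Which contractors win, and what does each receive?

Onyx $80,500, Novara $152,000, Alder $230,500, Dune $242,000

Bids ranked low→high: 80,500 (Onyx), 152,000 (Novara), 230,500 (Alder), 242,000 (Dune), 243,500 (Lumen), 347,000 (Meridian), …
The 4 lowest are Onyx, Novara, Alder, Dune.
Each winner is paid its own bid: Onyx $80,500, Novara $152,000, Alder $230,500, Dune $242,000.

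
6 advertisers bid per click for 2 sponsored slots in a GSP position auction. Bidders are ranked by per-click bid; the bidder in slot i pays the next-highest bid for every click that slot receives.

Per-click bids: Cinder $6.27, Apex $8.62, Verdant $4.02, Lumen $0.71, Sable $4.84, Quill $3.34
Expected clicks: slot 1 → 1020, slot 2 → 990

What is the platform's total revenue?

Total revenue: $11187.00

Sorting advertisers: $8.62 (Apex) > $6.27 (Cinder) > $4.84 (Sable) > …
Slot 1: Apex pays $6.27 × 1020 = $6395.40
Slot 2: Cinder pays $4.84 × 990 = $4791.60
Total = $11187.00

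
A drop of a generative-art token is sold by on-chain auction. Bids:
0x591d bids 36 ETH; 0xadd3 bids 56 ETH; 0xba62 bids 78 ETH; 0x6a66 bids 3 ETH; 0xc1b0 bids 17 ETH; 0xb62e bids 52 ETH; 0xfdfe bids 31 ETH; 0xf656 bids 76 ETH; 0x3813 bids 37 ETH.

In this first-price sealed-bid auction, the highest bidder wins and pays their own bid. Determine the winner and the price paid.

0xba62 pays 78 ETH

Bids ranked: 78 (0xba62) > 76 (0xf656) > 56 (0xadd3) > 52 (0xb62e) > 37 (0x3813) > 36 (0x591d) > …
0xba62 is highest → pays own bid, 78 ETH.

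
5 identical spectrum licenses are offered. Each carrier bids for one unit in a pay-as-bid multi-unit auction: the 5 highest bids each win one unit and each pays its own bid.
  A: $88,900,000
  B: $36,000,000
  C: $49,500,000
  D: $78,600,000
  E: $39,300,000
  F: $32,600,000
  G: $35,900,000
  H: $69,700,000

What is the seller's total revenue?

Total revenue: $326,000,000

Ordering the bids: 88,900,000 (A), 78,600,000 (D), 69,700,000 (H), 49,500,000 (C), 39,300,000 (E), 36,000,000 (B), 35,900,000 (G), …
Winners (5 units): A, D, H, C, E.
Total revenue = 88,900,000 + 78,600,000 + 69,700,000 + 49,500,000 + 39,300,000 = $326,000,000.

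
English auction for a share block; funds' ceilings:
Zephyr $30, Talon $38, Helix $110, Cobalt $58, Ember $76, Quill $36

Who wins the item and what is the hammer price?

Helix wins at $76

Limits ranked: 110 (Helix) > 76 (Ember) > 58 (Cobalt) > 38 (Talon) > 36 (Quill) > 30 (Zephyr)
Bidding ends when Ember exits at $76; Helix takes it.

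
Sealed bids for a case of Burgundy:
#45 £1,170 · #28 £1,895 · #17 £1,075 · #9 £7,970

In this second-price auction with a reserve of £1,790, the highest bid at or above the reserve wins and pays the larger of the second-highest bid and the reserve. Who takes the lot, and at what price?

#9 pays £1,895

Bids ranked: 7,970 (#9) > 1,895 (#28) > 1,170 (#45) > 1,075 (#17)
Highest eligible bid: #9 at £7,970.
max(second-highest £1,895, reserve £1,790) = £1,895; the reserve does not bind.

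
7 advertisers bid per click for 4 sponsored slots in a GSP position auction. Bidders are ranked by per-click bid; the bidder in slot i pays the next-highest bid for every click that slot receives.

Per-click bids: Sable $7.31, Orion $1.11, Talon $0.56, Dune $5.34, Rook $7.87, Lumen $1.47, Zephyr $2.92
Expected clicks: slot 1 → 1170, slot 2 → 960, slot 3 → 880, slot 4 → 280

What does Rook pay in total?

Per-click bids in order: $7.87 (Rook) > $7.31 (Sable) > $5.34 (Dune) > $2.92 (Zephyr) > $1.47 (Lumen) > …
Rook holds slot 1 → pays next bid $7.31 × 1170 clicks = $8552.70.

Rook pays $8552.70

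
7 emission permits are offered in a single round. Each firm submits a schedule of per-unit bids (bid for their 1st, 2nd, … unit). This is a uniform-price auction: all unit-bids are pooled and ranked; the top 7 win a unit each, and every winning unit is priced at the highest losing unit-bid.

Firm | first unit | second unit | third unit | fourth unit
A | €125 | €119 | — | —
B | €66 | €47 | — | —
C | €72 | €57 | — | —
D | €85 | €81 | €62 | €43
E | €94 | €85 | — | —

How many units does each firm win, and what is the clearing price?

Merging the schedules and taking the best 7: 125 (A-1), 119 (A-2), 94 (E-1), 85 (D-1), 85 (E-2), 81 (D-2), 72 (C-1)
The (k+1)-th unit-bid is €66.
Allocation: A 2, C 1, D 2, E 2.

A 2, C 1, D 2, E 2; clearing price €66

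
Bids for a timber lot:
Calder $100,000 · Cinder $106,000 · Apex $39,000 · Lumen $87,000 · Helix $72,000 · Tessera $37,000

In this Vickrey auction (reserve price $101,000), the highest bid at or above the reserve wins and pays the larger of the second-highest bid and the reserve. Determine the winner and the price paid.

Cinder pays $101,000

Sorting bids: 106,000 (Cinder) > 100,000 (Calder) > 87,000 (Lumen) > 72,000 (Helix) > 39,000 (Apex) > 37,000 (Tessera)
Highest eligible bid: Cinder at $106,000.
max(second-highest $100,000, reserve $101,000) = $101,000.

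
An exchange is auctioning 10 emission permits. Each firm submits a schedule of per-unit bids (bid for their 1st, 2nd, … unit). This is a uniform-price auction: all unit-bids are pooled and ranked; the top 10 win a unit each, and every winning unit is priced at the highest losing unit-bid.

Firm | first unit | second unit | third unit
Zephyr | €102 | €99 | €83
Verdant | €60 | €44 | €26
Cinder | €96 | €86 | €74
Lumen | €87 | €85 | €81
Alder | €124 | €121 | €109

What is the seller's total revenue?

All unit-bids, highest first — top 10: 124 (Alder-1), 121 (Alder-2), 109 (Alder-3), 102 (Zephyr-1), 99 (Zephyr-2), 96 (Cinder-1), 87 (Lumen-1), 86 (Cinder-2), 85 (Lumen-2), 83 (Zephyr-3)
First bid not allocated: €81.
Allocation: Alder 3, Cinder 2, Lumen 2, Zephyr 3. Every unit priced at €81.
Revenue = 10 × 81 = €810.

Total revenue: €810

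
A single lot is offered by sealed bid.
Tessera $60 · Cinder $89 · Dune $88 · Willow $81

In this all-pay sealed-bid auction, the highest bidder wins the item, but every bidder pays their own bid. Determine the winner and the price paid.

Rule: the highest bidder wins the item, but every bidder pays their own bid.
Sorting bids: 89 (Cinder) > 88 (Dune) > 81 (Willow) > 60 (Tessera)
Cinder is highest and takes the item; every bidder forfeits their bid.

Cinder pays $89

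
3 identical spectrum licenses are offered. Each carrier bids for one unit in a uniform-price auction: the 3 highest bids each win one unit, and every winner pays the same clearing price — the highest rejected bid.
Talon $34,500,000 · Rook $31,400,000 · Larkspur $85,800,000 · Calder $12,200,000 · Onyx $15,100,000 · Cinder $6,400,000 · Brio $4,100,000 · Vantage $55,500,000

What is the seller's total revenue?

Ordering the bids: 85,800,000 (Larkspur), 55,500,000 (Vantage), 34,500,000 (Talon), 31,400,000 (Rook), 15,100,000 (Onyx), …
Winners (3 units): Larkspur, Vantage, Talon.
Clearing price = highest rejected bid = $31,400,000.
Total revenue = 3 × $31,400,000 = $94,200,000.

Total revenue: $94,200,000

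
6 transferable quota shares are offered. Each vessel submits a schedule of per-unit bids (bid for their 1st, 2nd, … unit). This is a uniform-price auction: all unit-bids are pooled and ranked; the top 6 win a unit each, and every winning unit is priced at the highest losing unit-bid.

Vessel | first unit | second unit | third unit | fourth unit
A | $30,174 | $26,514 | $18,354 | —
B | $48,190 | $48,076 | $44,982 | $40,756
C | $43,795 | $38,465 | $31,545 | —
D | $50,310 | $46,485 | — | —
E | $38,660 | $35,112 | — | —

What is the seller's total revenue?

Total revenue: $244,536

Merging the schedules and taking the best 6: 50,310 (D-1), 48,190 (B-1), 48,076 (B-2), 46,485 (D-2), 44,982 (B-3), 43,795 (C-1)
First bid not allocated: $40,756.
Allocation: B 3, C 1, D 2. Every unit priced at $40,756.
Revenue = 6 × 40,756 = $244,536.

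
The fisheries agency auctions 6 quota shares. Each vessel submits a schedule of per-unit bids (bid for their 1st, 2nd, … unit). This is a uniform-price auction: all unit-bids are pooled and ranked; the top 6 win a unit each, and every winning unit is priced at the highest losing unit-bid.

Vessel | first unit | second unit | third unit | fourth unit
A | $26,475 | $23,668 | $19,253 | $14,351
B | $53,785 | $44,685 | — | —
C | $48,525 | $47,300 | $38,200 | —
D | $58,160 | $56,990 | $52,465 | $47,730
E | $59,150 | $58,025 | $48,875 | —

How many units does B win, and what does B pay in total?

B: 1 unit, pays $48,875

All unit-bids, highest first — top 6: 59,150 (E-1), 58,160 (D-1), 58,025 (E-2), 56,990 (D-2), 53,785 (B-1), 52,465 (D-3)
Highest rejected unit-bid = $48,875.
B wins 1 unit(s) at $48,875 each.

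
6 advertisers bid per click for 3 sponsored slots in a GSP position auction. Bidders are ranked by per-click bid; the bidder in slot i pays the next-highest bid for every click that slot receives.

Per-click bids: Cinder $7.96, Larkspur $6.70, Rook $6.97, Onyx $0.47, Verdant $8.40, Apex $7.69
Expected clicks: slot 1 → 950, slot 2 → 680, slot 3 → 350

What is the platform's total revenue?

Ranked by bid: $8.40 (Verdant) > $7.96 (Cinder) > $7.69 (Apex) > $6.97 (Rook) > …
Slot 1: Verdant pays $7.96 × 950 = $7562.00
Slot 2: Cinder pays $7.69 × 680 = $5229.20
Slot 3: Apex pays $6.97 × 350 = $2439.50
Total = $15230.70

Total revenue: $15230.70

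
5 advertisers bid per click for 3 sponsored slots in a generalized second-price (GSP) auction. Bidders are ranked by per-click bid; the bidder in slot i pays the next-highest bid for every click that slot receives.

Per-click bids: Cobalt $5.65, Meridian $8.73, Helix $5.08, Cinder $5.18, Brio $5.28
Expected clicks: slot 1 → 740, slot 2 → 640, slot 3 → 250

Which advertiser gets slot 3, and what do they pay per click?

Sorting advertisers: $8.73 (Meridian) > $5.65 (Cobalt) > $5.28 (Brio) > $5.18 (Cinder) > …
Slot 3 goes to the third-ranked bidder, Brio, who pays the next bid down: $5.18/click.

Brio; $5.18 per click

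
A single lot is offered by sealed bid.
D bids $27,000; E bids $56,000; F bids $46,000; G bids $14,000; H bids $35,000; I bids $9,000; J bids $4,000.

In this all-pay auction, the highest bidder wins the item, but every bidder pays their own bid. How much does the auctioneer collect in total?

Total revenue: $191,000

Rule: the highest bidder wins the item, but every bidder pays their own bid.
Bids in order: 56,000 (E) > 46,000 (F) > 35,000 (H) > 27,000 (D) > 14,000 (G) > 9,000 (I) > …
Every bidder forfeits their bid regardless of winning.
Revenue = 27,000 + 56,000 + 46,000 + 14,000 + 35,000 + 9,000 + 4,000 = $191,000.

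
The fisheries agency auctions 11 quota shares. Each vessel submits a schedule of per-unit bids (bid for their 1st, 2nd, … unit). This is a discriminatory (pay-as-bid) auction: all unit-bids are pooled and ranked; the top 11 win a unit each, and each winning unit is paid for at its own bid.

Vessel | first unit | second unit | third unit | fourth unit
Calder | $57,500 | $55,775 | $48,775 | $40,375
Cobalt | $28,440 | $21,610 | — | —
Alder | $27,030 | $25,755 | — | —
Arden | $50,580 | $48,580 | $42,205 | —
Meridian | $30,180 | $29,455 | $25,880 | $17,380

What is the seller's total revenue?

Pooled unit-bids ranked (top 11): 57,500 (Calder-1), 55,775 (Calder-2), 50,580 (Arden-1), 48,775 (Calder-3), 48,580 (Arden-2), 42,205 (Arden-3), 40,375 (Calder-4), 30,180 (Meridian-1), 29,455 (Meridian-2), 28,440 (Cobalt-1), 27,030 (Alder-1)
Next rejected bid: $25,880 (not a price — pay-as-bid).
Each winning unit pays its own bid.
Revenue = 57,500 + 55,775 + 50,580 + 48,775 + 48,580 + 42,205 + 40,375 + 30,180 + 29,455 + 28,440 + 27,030 = $458,895.

Total revenue: $458,895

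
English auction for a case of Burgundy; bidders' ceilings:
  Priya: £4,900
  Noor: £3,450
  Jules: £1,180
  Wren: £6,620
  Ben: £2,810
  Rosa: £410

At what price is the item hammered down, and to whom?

Wren wins at £4,900

Sorting limits: 6,620 (Wren) > 4,900 (Priya) > 3,450 (Noor) > 2,810 (Ben) > 1,180 (Jules) > 410 (Rosa)
Bidding ends when Priya exits at £4,900; Wren takes it.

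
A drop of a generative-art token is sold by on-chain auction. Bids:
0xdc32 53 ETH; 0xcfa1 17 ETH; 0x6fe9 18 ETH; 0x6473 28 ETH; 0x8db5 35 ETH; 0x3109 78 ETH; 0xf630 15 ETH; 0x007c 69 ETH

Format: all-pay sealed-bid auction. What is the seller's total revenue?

Total revenue: 313 ETH

Bids ranked: 78 (0x3109) > 69 (0x007c) > 53 (0xdc32) > 35 (0x8db5) > 28 (0x6473) > 18 (0x6fe9) > …
Every bidder forfeits their bid regardless of winning.
Revenue = 53 + 17 + 18 + 28 + 35 + 78 + 15 + 69 = 313 ETH.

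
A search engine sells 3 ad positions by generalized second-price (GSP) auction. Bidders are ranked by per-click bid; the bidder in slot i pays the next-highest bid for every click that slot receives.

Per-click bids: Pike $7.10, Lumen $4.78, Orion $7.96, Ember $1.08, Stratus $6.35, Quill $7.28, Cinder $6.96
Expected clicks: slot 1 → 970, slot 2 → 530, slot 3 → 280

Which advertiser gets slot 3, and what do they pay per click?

Sorting advertisers: $7.96 (Orion) > $7.28 (Quill) > $7.10 (Pike) > $6.96 (Cinder) > …
Slot 3 goes to the third-ranked bidder, Pike, who pays the next bid down: $6.96/click.

Pike; $6.96 per click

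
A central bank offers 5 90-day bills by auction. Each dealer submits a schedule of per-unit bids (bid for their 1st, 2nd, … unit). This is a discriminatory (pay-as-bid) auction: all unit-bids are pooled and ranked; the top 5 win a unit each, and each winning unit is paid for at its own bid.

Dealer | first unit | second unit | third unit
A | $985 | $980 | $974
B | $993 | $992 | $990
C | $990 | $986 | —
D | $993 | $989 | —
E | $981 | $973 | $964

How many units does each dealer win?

Pooled unit-bids ranked (top 5): 993 (B-1), 993 (D-1), 992 (B-2), 990 (B-3), 990 (C-1)
Next rejected bid: $989 (not a price — pay-as-bid).
Allocation: B 3, C 1, D 1.

B 3, C 1, D 1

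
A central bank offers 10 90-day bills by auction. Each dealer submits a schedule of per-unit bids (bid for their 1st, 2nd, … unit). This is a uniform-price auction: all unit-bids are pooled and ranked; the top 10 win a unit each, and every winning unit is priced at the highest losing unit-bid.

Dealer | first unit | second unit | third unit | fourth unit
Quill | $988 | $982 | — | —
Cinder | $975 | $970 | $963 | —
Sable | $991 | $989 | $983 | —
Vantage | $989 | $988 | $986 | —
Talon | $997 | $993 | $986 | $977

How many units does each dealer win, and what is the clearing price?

All unit-bids, highest first — top 10: 997 (Talon-1), 993 (Talon-2), 991 (Sable-1), 989 (Sable-2), 989 (Vantage-1), 988 (Quill-1), 988 (Vantage-2), 986 (Vantage-3), 986 (Talon-3), 983 (Sable-3)
Highest rejected unit-bid = $982.
Allocation: Quill 1, Sable 3, Talon 3, Vantage 3.

Quill 1, Sable 3, Talon 3, Vantage 3; clearing price $982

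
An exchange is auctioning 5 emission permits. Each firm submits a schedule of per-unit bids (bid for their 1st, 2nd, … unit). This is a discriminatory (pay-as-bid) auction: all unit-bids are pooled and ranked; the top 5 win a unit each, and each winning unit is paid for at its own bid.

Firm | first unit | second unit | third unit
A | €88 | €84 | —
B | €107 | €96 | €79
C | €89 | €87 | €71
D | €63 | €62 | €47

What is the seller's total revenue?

Total revenue: €467

Merging the schedules and taking the best 5: 107 (B-1), 96 (B-2), 89 (C-1), 88 (A-1), 87 (C-2)
Next rejected bid: €84 (not a price — pay-as-bid).
Each winning unit pays its own bid.
Revenue = 107 + 96 + 89 + 88 + 87 = €467.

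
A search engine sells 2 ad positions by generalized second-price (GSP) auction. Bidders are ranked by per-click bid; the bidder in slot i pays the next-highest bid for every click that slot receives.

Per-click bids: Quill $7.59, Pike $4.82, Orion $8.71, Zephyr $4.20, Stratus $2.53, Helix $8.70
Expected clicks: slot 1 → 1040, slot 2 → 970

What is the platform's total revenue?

Total revenue: $16410.30

Sorting advertisers: $8.71 (Orion) > $8.70 (Helix) > $7.59 (Quill) > …
Slot 1: Orion pays $8.70 × 1040 = $9048.00
Slot 2: Helix pays $7.59 × 970 = $7362.30
Total = $16410.30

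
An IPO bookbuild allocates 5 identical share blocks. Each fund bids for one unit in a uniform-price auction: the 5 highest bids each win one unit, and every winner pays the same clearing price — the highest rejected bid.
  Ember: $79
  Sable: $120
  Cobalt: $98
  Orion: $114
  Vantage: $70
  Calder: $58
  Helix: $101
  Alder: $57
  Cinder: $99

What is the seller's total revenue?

Total revenue: $395

Bids ranked high→low: 120 (Sable), 114 (Orion), 101 (Helix), 99 (Cinder), 98 (Cobalt), 79 (Ember), 70 (Vantage), …
Winners (5 units): Sable, Orion, Helix, Cinder, Cobalt.
First losing bid is Ember's $79, which sets the uniform price.
Total revenue = 5 × $79 = $395.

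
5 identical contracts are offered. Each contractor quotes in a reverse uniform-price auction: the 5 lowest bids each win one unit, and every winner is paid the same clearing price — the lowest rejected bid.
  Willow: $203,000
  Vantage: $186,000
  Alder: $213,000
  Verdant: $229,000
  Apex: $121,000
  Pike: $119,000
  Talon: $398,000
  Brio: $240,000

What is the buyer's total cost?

Ordering the bids: 119,000 (Pike), 121,000 (Apex), 186,000 (Vantage), 203,000 (Willow), 213,000 (Alder), 229,000 (Verdant), 240,000 (Brio), …
Lowest 5: Pike, Apex, Vantage, Willow, Alder.
Clearing price = lowest rejected bid = $229,000.
Total cost = 5 × $229,000 = $1,145,000.

Total cost: $1,145,000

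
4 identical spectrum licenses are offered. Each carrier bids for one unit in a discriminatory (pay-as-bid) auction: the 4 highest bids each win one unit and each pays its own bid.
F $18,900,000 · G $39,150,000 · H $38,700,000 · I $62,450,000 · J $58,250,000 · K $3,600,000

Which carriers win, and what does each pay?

I $62,450,000, J $58,250,000, G $39,150,000, H $38,700,000

Bids ranked high→low: 62,450,000 (I), 58,250,000 (J), 39,150,000 (G), 38,700,000 (H), 18,900,000 (F), 3,600,000 (K)
Winners (4 units): I, J, G, H.
Each winner pays its own bid: I $62,450,000, J $58,250,000, G $39,150,000, H $38,700,000.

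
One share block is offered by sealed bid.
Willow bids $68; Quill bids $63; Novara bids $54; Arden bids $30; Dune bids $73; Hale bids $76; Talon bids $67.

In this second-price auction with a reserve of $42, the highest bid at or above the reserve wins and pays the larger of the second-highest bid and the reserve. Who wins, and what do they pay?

Hale pays $73

Second-price auction with a reserve of $42: the highest bid at or above the reserve wins and pays the larger of the second-highest bid and the reserve.
Sorting bids: 76 (Hale) > 73 (Dune) > 68 (Willow) > 67 (Talon) > 63 (Quill) > 54 (Novara) > …
Hale has the top bid at or above the reserve ($76).
Second-highest bid $73 exceeds the reserve $42 → payment $73.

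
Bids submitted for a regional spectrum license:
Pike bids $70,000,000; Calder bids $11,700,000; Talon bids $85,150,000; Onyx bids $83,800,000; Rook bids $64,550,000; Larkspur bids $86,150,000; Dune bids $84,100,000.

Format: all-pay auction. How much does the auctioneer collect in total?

Rule: the highest bidder wins the item, but every bidder pays their own bid.
Bids ranked: 86,150,000 (Larkspur) > 85,150,000 (Talon) > 84,100,000 (Dune) > 83,800,000 (Onyx) > 70,000,000 (Pike) > 64,550,000 (Rook) > …
Larkspur wins with the top bid; all bids are sunk regardless.
Every bidder forfeits their bid regardless of winning.
Revenue = 70,000,000 + 11,700,000 + 85,150,000 + 83,800,000 + 64,550,000 + 86,150,000 + 84,100,000 = $485,450,000.

Total revenue: $485,450,000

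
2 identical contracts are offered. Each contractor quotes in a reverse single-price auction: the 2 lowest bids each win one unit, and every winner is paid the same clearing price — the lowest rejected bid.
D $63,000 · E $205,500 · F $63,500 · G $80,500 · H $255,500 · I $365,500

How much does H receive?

H is paid $0

Ordering the bids: 63,000 (D), 63,500 (F), 80,500 (G), 205,500 (E), …
Lowest 2: D, F.
Clearing price = lowest rejected bid = $80,500.
H does not win → is paid $0.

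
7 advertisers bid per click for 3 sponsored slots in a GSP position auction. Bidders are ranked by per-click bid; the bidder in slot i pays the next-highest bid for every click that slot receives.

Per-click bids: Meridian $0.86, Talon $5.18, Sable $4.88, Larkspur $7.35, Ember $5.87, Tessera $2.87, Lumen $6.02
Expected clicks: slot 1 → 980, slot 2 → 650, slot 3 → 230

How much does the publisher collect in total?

Total revenue: $10906.50

Per-click bids in order: $7.35 (Larkspur) > $6.02 (Lumen) > $5.87 (Ember) > $5.18 (Talon) > …
Slot 1: Larkspur pays $6.02 × 980 = $5899.60
Slot 2: Lumen pays $5.87 × 650 = $3815.50
Slot 3: Ember pays $5.18 × 230 = $1191.40
Total = $10906.50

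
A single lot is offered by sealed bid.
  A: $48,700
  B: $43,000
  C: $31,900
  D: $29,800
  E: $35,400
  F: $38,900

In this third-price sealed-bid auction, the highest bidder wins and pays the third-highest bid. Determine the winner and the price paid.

Rule: the highest bidder wins and pays the third-highest bid.
Bids ranked: 48,700 (A) > 43,000 (B) > 38,900 (F) > 35,400 (E) > 31,900 (C) > 29,800 (D)
A is highest; pays the third-highest bid, $38,900.

A pays $38,900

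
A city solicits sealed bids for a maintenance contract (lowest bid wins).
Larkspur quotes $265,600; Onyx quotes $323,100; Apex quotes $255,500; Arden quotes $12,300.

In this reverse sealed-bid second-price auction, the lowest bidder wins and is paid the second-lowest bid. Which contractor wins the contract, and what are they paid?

Arden is paid $255,500

Sorting bids: 12,300 (Arden) < 255,500 (Apex) < 265,600 (Larkspur) < 323,100 (Onyx)
Second-price: Arden is paid Apex's bid of $255,500.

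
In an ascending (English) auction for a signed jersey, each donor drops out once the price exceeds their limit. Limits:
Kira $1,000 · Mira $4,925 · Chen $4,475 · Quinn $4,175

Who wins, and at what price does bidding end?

Limits in order: 4,925 (Mira) > 4,475 (Chen) > 4,175 (Quinn) > 1,000 (Kira)
Bidding ends when Chen exits at $4,475; Mira takes it.

Mira wins at $4,475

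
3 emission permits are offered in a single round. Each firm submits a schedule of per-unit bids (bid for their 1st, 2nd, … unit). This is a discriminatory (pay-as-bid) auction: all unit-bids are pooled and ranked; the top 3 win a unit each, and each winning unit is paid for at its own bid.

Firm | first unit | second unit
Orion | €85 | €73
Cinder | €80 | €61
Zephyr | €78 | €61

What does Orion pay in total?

Orion pays €85

All unit-bids, highest first — top 3: 85 (Orion-1), 80 (Cinder-1), 78 (Zephyr-1)
Next rejected bid: €73 (not a price — pay-as-bid).
Orion's winning unit-bids: 85 = €85.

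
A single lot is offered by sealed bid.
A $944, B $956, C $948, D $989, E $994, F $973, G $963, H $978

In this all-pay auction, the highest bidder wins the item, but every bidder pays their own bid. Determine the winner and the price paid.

Sorting bids: 994 (E) > 989 (D) > 978 (H) > 973 (F) > 963 (G) > 956 (B) > …
E wins with the top bid; all bids are sunk regardless.

E pays $994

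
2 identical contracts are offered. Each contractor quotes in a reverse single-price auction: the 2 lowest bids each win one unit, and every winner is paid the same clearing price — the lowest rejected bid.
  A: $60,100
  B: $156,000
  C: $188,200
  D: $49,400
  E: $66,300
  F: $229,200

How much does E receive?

Bids ranked low→high: 49,400 (D), 60,100 (A), 66,300 (E), 156,000 (B), …
The 2 lowest are D, A.
First losing bid is E's $66,300, which sets the uniform price.
E does not win → is paid $0.

E is paid $0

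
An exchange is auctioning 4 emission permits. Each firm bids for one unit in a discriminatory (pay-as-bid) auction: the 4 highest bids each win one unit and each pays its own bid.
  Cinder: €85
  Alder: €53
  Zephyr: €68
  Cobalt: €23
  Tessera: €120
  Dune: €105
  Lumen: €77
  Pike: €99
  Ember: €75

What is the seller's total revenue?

Total revenue: €409

Ordering the bids: 120 (Tessera), 105 (Dune), 99 (Pike), 85 (Cinder), 77 (Lumen), 75 (Ember), …
Top 4: Tessera, Dune, Pike, Cinder.
Total revenue = 120 + 105 + 99 + 85 = €409.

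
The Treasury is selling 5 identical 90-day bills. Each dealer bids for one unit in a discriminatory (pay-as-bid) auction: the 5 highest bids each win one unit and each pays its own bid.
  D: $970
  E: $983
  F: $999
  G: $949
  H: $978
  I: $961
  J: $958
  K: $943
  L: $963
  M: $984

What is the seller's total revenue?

Total revenue: $4,914

Ordering the bids: 999 (F), 984 (M), 983 (E), 978 (H), 970 (D), 963 (L), 961 (I), …
Winners (5 units): F, M, E, H, D.
Total revenue = 999 + 984 + 983 + 978 + 970 = $4,914.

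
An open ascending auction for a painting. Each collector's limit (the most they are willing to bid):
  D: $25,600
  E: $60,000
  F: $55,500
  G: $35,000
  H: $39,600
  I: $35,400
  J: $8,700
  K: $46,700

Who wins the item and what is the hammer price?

E wins at $55,500

Limits ranked: 60,000 (E) > 55,500 (F) > 46,700 (K) > 39,600 (H) > 35,400 (I) > 35,000 (G) > …
Once the price passes $55,500, only E is left; the hammer falls at F's limit of $55,500.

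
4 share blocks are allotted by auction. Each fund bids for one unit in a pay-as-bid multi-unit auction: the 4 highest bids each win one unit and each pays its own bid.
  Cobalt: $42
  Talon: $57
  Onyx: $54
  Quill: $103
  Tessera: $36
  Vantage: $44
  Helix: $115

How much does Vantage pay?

Bids ranked high→low: 115 (Helix), 103 (Quill), 57 (Talon), 54 (Onyx), 44 (Vantage), 42 (Cobalt), …
Winners (4 units): Helix, Quill, Talon, Onyx.
Vantage does not win → $0.

Vantage pays $0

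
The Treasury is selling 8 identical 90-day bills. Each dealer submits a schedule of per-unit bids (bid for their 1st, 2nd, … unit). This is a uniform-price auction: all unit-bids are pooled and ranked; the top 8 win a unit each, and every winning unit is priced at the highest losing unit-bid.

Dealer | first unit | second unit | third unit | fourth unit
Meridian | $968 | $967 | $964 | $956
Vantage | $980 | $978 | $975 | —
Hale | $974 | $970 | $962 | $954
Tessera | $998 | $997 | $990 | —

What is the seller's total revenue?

All unit-bids, highest first — top 8: 998 (Tessera-1), 997 (Tessera-2), 990 (Tessera-3), 980 (Vantage-1), 978 (Vantage-2), 975 (Vantage-3), 974 (Hale-1), 970 (Hale-2)
First bid not allocated: $968.
Allocation: Hale 2, Tessera 3, Vantage 3. Every unit priced at $968.
Revenue = 8 × 968 = $7,744.

Total revenue: $7,744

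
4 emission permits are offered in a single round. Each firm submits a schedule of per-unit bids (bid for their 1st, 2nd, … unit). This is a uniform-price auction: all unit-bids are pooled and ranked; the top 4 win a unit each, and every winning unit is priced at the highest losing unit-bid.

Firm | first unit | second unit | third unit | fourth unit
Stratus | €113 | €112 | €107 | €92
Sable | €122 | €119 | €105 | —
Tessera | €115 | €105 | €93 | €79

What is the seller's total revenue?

Total revenue: €448

All unit-bids, highest first — top 4: 122 (Sable-1), 119 (Sable-2), 115 (Tessera-1), 113 (Stratus-1)
First bid not allocated: €112.
Allocation: Sable 2, Stratus 1, Tessera 1. Every unit priced at €112.
Revenue = 4 × 112 = €448.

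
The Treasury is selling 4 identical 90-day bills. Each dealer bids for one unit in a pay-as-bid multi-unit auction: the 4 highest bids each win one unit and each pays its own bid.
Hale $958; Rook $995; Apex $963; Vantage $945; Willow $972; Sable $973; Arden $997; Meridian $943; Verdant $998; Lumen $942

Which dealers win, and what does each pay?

Bids ranked high→low: 998 (Verdant), 997 (Arden), 995 (Rook), 973 (Sable), 972 (Willow), 963 (Apex), …
Top 4: Verdant, Arden, Rook, Sable.
Each winner pays its own bid: Verdant $998, Arden $997, Rook $995, Sable $973.

Verdant $998, Arden $997, Rook $995, Sable $973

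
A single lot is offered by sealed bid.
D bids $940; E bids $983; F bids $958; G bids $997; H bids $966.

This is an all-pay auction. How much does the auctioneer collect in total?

Rule: the highest bidder wins the item, but every bidder pays their own bid.
Bids in order: 997 (G) > 983 (E) > 966 (H) > 958 (F) > 940 (D)
Every bidder forfeits their bid regardless of winning.
Revenue = 940 + 983 + 958 + 997 + 966 = $4,844.

Total revenue: $4,844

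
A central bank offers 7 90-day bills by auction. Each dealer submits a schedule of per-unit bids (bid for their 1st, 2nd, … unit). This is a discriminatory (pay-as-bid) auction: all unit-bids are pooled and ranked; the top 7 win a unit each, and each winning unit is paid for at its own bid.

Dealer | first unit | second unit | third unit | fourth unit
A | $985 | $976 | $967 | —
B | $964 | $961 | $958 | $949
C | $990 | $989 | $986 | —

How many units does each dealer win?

Merging the schedules and taking the best 7: 990 (C-1), 989 (C-2), 986 (C-3), 985 (A-1), 976 (A-2), 967 (A-3), 964 (B-1)
Next rejected bid: $961 (not a price — pay-as-bid).
Allocation: A 3, B 1, C 3.

A 3, B 1, C 3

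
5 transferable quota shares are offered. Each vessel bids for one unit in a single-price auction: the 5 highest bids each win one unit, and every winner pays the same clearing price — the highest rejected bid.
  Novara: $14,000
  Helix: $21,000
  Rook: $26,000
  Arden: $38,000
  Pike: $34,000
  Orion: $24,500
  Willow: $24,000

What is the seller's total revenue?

Total revenue: $105,000

Bids ranked high→low: 38,000 (Arden), 34,000 (Pike), 26,000 (Rook), 24,500 (Orion), 24,000 (Willow), 21,000 (Helix), 14,000 (Novara)
Top 5: Arden, Pike, Rook, Orion, Willow.
First losing bid is Helix's $21,000, which sets the uniform price.
Total revenue = 5 × $21,000 = $105,000.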